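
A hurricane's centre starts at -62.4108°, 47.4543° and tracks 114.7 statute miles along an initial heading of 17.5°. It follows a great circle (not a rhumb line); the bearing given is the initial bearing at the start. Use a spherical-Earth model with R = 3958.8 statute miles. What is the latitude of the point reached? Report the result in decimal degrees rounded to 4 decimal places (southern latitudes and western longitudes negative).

latitude -60.8236°

δ = 114.7/3958.8 = 0.028973 rad (1.6601°).
Start latitude φ₁ = -1.089274 rad; initial bearing θ = 0.305433 rad.
Destination latitude: φ₂ = arcsin( sin φ₁ cos δ + cos φ₁ sin δ cos θ ) = arcsin(-0.873123) = -60.8236°.
Then Δλ = atan2(0.004034, 0.225739) = 0.017870 rad, from sin θ sin δ cos φ₁ over cos δ − sin φ₁ sin φ₂.
Hence λ₂ = 47.4543° + 1.0239° = 48.4782°.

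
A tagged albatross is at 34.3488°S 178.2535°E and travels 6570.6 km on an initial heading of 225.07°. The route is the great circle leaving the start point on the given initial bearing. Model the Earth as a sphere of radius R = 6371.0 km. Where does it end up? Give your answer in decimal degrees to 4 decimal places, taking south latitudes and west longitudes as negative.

The arc subtends δ = 6570.6/6371 = 1.031329 rad at the centre.
Start latitude φ₁ = -0.599500 rad; initial bearing θ = 3.928213 rad.
Applying the spherical law of cosines for sides, sin φ₂ = sin φ₁ cos δ + cos φ₁ sin δ cos θ = -0.790111, so φ₂ = -52.1959°.
Δλ = atan2( sin θ sin δ cos φ₁ , cos δ − sin φ₁ sin φ₂ ) = atan2(-0.501502, 0.067875) = -1.436270 rad = -82.2922°.
Hence λ₂ = 178.2535° + -82.2922° = 95.9613°.

latitude -52.1959°, longitude 95.9613°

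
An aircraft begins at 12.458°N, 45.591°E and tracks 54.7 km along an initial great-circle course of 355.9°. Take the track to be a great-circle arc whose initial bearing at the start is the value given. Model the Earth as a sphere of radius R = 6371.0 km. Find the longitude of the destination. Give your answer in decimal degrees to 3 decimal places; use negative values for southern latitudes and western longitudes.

longitude 45.555°

δ = 54.7/6371 = 0.008586 rad (0.4919°).
Start latitude φ₁ = 0.217433 rad; initial bearing θ = 6.211627 rad.
Destination latitude: φ₂ = arcsin( sin φ₁ cos δ + cos φ₁ sin δ cos θ ) = arcsin(0.224078) = 12.949°.
Then Δλ = atan2(-0.000599, 0.951624) = -0.000630 rad, from sin θ sin δ cos φ₁ over cos δ − sin φ₁ sin φ₂.
λ₂ = λ₁ + Δλ = 45.555°.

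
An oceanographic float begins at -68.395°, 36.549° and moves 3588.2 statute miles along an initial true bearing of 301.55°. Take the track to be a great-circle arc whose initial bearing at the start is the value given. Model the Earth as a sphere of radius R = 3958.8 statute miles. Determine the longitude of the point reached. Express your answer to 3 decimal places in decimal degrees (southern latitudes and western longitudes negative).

longitude -11.172°

The arc subtends δ = 3588.2/3958.8 = 0.906386 rad at the centre.
Converting: φ₁ = -1.193718 rad, θ = 5.263040 rad.
sin φ₂ = sin φ₁ cos δ + cos φ₁ sin δ cos θ = (-0.929744)(0.616595) + (0.368206)(0.787280)(0.523242) = -0.421598
φ₂ = asin(-0.421598) = -0.435207 rad = -24.936°.
Δλ = atan2( sin θ sin δ cos φ₁ , cos δ − sin φ₁ sin φ₂ ) = atan2(-0.247032, 0.224617) = -0.832887 rad = -47.721°.
λ₂ = λ₁ + Δλ = -11.172°.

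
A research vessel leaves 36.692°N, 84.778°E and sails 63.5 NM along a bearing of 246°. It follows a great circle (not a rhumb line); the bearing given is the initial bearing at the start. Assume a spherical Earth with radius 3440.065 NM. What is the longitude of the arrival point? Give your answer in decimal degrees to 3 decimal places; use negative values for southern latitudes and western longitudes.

longitude 83.580°

Angular distance δ = d/R = 63.5 / 3440.065 = 0.018459 rad.
With φ₁ = 36.692° = 0.640396 rad and θ = 246° = 4.293510 rad:
Destination latitude: φ₂ = arcsin( sin φ₁ cos δ + cos φ₁ sin δ cos θ ) = arcsin(0.591391) = 36.256°.
Δλ = atan2( sin θ sin δ cos φ₁ , cos δ − sin φ₁ sin φ₂ ) = atan2(-0.013521, 0.646465) = -0.020912 rad = -1.198°.
λ₂ = 84.778° + -1.198° = 83.580°.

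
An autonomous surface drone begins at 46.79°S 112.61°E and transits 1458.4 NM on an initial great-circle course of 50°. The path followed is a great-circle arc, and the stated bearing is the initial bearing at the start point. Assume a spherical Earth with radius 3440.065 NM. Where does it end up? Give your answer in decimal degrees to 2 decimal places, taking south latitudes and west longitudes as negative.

latitude -28.90°, longitude 133.71°

Angular distance δ = d/R = 1458.4 / 3440.065 = 0.423945 rad.
Start latitude φ₁ = -0.816640 rad; initial bearing θ = 0.872665 rad.
sin φ₂ = sin φ₁ cos δ + cos φ₁ sin δ cos θ = (-0.728849)(0.911473) + (0.684674)(0.411360)(0.642788) = -0.483287
φ₂ = asin(-0.483287) = -0.504405 rad = -28.90°.
For the longitude increment, Δλ = atan2( sin θ sin δ cos φ₁, cos δ − sin φ₁ sin φ₂ ) = atan2(0.215755, 0.559230) = 21.10°.
λ₂ = 112.61° + 21.10° = 133.71°.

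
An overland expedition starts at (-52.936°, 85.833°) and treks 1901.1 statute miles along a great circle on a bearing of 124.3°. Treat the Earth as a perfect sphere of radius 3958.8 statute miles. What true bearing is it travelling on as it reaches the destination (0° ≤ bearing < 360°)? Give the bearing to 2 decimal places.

final bearing 82.29°

δ = 1901.1/3958.8 = 0.480221 rad (27.5147°).
Start latitude φ₁ = -0.923907 rad; initial bearing θ = 2.169444 rad.
Destination latitude: φ₂ = arcsin( sin φ₁ cos δ + cos φ₁ sin δ cos θ ) = arcsin(-0.864613) = -59.839°.
Then Δλ = atan2(0.230015, 0.196964) = 0.862652 rad, from sin θ sin δ cos φ₁ over cos δ − sin φ₁ sin φ₂.
Hence λ₂ = 85.833° + 49.426° = 135.259°.
The forward bearing on arrival equals the back-azimuth from the destination plus 180°.
Back-azimuth from P₂ (-59.84°, 135.26°) to P₁ (-52.94°, 85.83°), with Δλ' = λ₁ − λ₂ = -49.43°: atan2( sin Δλ' cos φ₁ , cos φ₂ sin φ₁ − sin φ₂ cos φ₁ cos Δλ' ) = 262.29°.
Final bearing = (262.29° + 180°) mod 360° = 82.29°.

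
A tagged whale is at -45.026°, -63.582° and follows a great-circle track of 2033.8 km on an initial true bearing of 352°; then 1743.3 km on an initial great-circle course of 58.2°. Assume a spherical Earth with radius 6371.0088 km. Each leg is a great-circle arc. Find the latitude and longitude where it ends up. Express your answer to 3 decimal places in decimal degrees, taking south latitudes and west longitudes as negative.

latitude -17.951°, longitude -52.418°

Apply the spherical direct solution leg by leg, carrying full precision between legs.
Leg 1: from (-45.026°, -63.582°), δ = 2033.8/6371.0088 = 0.319227 rad, θ = 352° → φ = -26.874°, λ = -66.389°.
Leg 2: from (-26.874°, -66.389°), δ = 1743.3/6371.0088 = 0.273630 rad, θ = 58.2° → φ = -17.951°, λ = -52.418°.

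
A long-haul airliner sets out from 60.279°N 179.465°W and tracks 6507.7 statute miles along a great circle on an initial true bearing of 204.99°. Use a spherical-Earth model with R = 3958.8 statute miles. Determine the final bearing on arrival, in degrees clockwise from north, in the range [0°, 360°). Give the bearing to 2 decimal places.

δ = 6507.7/3958.8 = 1.643857 rad (94.1861°).
Start latitude φ₁ = 1.052067 rad; initial bearing θ = 3.577750 rad.
Applying the spherical law of cosines for sides, sin φ₂ = sin φ₁ cos δ + cos φ₁ sin δ cos θ = -0.511557, so φ₂ = -30.768°.
For the longitude increment, Δλ = atan2( sin θ sin δ cos φ₁, cos δ − sin φ₁ sin φ₂ ) = atan2(-0.208887, 0.371266) = -29.364°.
λ₂ = -179.465° + -29.364° = -208.829°, normalized to (−180°, 180°] → 151.171°.
The forward bearing on arrival equals the back-azimuth from the destination plus 180°.
Back-azimuth from P₂ (-30.77°, 151.17°) to P₁ (60.28°, -179.47°), with Δλ' = λ₁ − λ₂ = -330.64°: atan2( sin Δλ' cos φ₁ , cos φ₂ sin φ₁ − sin φ₂ cos φ₁ cos Δλ' ) = 14.11°.
Final bearing = (14.11° + 180°) mod 360° = 194.11°.

final bearing 194.11°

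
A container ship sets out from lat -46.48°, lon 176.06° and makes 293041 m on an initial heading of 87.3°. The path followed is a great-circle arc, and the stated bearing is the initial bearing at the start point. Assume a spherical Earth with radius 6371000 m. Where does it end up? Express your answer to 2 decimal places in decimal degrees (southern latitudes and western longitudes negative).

latitude -46.29°, longitude 179.87°

δ = 293041/6371000 = 0.045996 rad (2.6354°).
With φ₁ = -46.48° = -0.811229 rad and θ = 87.3° = 1.523672 rad:
Applying the spherical law of cosines for sides, sin φ₂ = sin φ₁ cos δ + cos φ₁ sin δ cos θ = -0.722876, so φ₂ = -46.29°.
Then Δλ = atan2(0.031627, 0.474761) = 0.066518 rad, from sin θ sin δ cos φ₁ over cos δ − sin φ₁ sin φ₂.
λ₂ = λ₁ + Δλ = 179.87°.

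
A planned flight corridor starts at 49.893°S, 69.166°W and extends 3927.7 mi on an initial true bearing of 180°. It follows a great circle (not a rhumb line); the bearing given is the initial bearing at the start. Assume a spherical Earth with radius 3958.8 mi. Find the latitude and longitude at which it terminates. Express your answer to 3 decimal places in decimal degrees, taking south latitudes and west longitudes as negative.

Angular distance δ = d/R = 3927.7 / 3958.8 = 0.992144 rad.
Start latitude φ₁ = -0.870797 rad; initial bearing θ = 3.141593 rad.
Applying the spherical law of cosines for sides, sin φ₂ = sin φ₁ cos δ + cos φ₁ sin δ cos θ = -0.957628, so φ₂ = -73.261°.
Δλ = atan2( sin θ sin δ cos φ₁ , cos δ − sin φ₁ sin φ₂ ) = atan2(0.000000, -0.185539) = 3.141593 rad = 180.000°.
λ₂ = λ₁ + Δλ = 110.834°.

latitude -73.261°, longitude 110.834°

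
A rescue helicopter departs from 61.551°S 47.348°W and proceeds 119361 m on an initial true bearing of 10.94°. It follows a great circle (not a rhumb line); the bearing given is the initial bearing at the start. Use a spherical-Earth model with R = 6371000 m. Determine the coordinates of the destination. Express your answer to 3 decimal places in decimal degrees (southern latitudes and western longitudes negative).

Angular distance δ = d/R = 119361 / 6371000 = 0.018735 rad.
Start latitude φ₁ = -1.074268 rad; initial bearing θ = 0.190939 rad.
Applying the spherical law of cosines for sides, sin φ₂ = sin φ₁ cos δ + cos φ₁ sin δ cos θ = -0.870325, so φ₂ = -60.496°.
Δλ = atan2( sin θ sin δ cos φ₁ , cos δ − sin φ₁ sin φ₂ ) = atan2(0.001694, 0.234599) = 0.007219 rad = 0.414°.
λ₂ = -47.348° + 0.414° = -46.934°.

latitude -60.496°, longitude -46.934°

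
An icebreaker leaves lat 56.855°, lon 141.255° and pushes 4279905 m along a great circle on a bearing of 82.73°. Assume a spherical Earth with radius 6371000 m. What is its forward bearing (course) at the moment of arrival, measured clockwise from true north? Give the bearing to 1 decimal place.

The arc subtends δ = 4279905/6371000 = 0.671779 rad at the centre.
Start latitude φ₁ = 0.992307 rad; initial bearing θ = 1.443911 rad.
Destination latitude: φ₂ = arcsin( sin φ₁ cos δ + cos φ₁ sin δ cos θ ) = arcsin(0.698422) = 44.301°.
Then Δλ = atan2(0.337556, 0.197934) = 1.040456 rad, from sin θ sin δ cos φ₁ over cos δ − sin φ₁ sin φ₂.
λ₂ = 141.255° + 59.614° = 200.869°, normalized to (−180°, 180°] → -159.131°.
The forward bearing on arrival equals the back-azimuth from the destination plus 180°.
Back-azimuth from P₂ (44.3°, -159.1°) to P₁ (56.9°, 141.3°), with Δλ' = λ₁ − λ₂ = 300.4°: atan2( sin Δλ' cos φ₁ , cos φ₂ sin φ₁ − sin φ₂ cos φ₁ cos Δλ' ) = 310.7°.
Final bearing = (310.7° + 180°) mod 360° = 130.7°.

final bearing 130.7°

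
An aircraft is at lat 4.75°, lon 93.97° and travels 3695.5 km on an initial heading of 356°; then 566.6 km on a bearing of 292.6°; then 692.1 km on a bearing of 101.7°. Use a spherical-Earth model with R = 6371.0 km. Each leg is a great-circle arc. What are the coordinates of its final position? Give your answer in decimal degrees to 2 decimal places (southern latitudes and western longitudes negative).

Apply the spherical direct solution leg by leg, carrying full precision between legs.
Leg 1: from (4.75°, 93.97°), δ = 3695.5/6371 = 0.580050 rad, θ = 356° → φ = 37.89°, λ = 91.19°.
Leg 2: from (37.89°, 91.19°), δ = 566.6/6371 = 0.088934 rad, θ = 292.6° → φ = 39.69°, λ = 85.08°.
Leg 3: from (39.69°, 85.08°), δ = 692.1/6371 = 0.108633 rad, θ = 101.7° → φ = 38.17°, λ = 92.84°.

latitude 38.17°, longitude 92.84°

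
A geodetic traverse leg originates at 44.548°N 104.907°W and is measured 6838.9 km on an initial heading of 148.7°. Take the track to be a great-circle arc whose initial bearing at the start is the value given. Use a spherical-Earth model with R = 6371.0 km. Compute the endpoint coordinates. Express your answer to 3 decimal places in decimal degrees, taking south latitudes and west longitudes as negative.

latitude -11.565°, longitude -77.129°

The arc subtends δ = 6838.9/6371 = 1.073442 rad at the centre.
Converting: φ₁ = 0.777509 rad, θ = 2.595305 rad.
Applying the spherical law of cosines for sides, sin φ₂ = sin φ₁ cos δ + cos φ₁ sin δ cos θ = -0.200477, so φ₂ = -11.565°.
Then Δλ = atan2(0.325386, 0.617738) = 0.484809 rad, from sin θ sin δ cos φ₁ over cos δ − sin φ₁ sin φ₂.
λ₂ = λ₁ + Δλ = -77.129°.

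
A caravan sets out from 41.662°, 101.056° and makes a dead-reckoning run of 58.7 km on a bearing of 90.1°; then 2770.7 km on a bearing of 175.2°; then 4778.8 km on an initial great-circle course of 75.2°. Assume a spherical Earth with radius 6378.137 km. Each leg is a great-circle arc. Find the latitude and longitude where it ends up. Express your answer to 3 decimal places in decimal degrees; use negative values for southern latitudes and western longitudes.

latitude 22.246°, longitude 149.223°

Apply the spherical direct solution leg by leg, carrying full precision between legs.
Leg 1: from (41.662°, 101.056°), δ = 58.7/6378.137 = 0.009203 rad, θ = 90.1° → φ = 41.659°, λ = 101.762°.
Leg 2: from (41.659°, 101.762°), δ = 2770.7/6378.137 = 0.434406 rad, θ = 175.2° → φ = 16.835°, λ = 103.870°.
Leg 3: from (16.835°, 103.870°), δ = 4778.8/6378.137 = 0.749247 rad, θ = 75.2° → φ = 22.246°, λ = 149.223°.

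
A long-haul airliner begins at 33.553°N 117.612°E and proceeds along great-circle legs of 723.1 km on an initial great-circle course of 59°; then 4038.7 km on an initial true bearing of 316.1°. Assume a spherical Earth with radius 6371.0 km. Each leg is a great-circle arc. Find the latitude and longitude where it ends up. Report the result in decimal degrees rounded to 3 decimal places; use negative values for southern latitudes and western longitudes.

Apply the spherical direct solution leg by leg, carrying full precision between legs.
Leg 1: from (33.553°, 117.612°), δ = 723.1/6371 = 0.113499 rad, θ = 59° → φ = 36.710°, λ = 124.567°.
Leg 2: from (36.710°, 124.567°), δ = 4038.7/6371 = 0.633919 rad, θ = 316.1° → φ = 55.464°, λ = 78.145°.

latitude 55.464°, longitude 78.145°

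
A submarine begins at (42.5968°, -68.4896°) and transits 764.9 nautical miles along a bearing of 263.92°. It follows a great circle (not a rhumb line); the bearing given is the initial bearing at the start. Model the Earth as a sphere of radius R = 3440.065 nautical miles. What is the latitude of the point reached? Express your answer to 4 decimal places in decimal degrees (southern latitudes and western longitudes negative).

latitude 40.0143°

Angular distance δ = d/R = 764.9 / 3440.065 = 0.222350 rad.
Converting: φ₁ = 0.743454 rad, θ = 4.606273 rad.
sin φ₂ = sin φ₁ cos δ + cos φ₁ sin δ cos θ = (0.676835)(0.975382) + (0.736135)(0.220523)(-0.105917) = 0.642978
φ₂ = asin(0.642978) = 0.698381 rad = 40.0143°.
For the longitude increment, Δλ = atan2( sin θ sin δ cos φ₁, cos δ − sin φ₁ sin φ₂ ) = atan2(-0.161421, 0.540192) = -16.6373°.
Hence λ₂ = -68.4896° + -16.6373° = -85.1269°.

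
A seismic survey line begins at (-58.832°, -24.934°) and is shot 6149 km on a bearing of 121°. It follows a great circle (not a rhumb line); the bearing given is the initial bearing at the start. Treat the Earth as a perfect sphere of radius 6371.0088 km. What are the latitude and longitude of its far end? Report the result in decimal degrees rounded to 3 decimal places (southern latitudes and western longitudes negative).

Central angle δ = d/R = 0.965153 rad.
Converting: φ₁ = -1.026812 rad, θ = 2.111848 rad.
Applying the spherical law of cosines for sides, sin φ₂ = sin φ₁ cos δ + cos φ₁ sin δ cos θ = -0.706262, so φ₂ = -44.932°.
Δλ = atan2( sin θ sin δ cos φ₁ , cos δ − sin φ₁ sin φ₂ ) = atan2(0.364721, -0.035025) = 1.666535 rad = 95.485°.
λ₂ = -24.934° + 95.485° = 70.551°.

latitude -44.932°, longitude 70.551°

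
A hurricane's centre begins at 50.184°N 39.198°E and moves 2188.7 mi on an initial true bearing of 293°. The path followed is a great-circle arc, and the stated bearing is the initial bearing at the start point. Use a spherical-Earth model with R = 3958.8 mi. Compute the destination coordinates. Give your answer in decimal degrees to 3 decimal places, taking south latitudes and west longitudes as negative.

Central angle δ = d/R = 0.552870 rad.
With φ₁ = 50.184° = 0.875876 rad and θ = 293° = 5.113815 rad:
sin φ₂ = sin φ₁ cos δ + cos φ₁ sin δ cos θ = (0.768105)(0.851021) + (0.640324)(0.525131)(0.390731) = 0.785058
φ₂ = asin(0.785058) = 0.902790 rad = 51.726°.
Δλ = atan2( sin θ sin δ cos φ₁ , cos δ − sin φ₁ sin φ₂ ) = atan2(-0.309524, 0.248014) = -0.895278 rad = -51.296°.
λ₂ = λ₁ + Δλ = -12.098°.

latitude 51.726°, longitude -12.098°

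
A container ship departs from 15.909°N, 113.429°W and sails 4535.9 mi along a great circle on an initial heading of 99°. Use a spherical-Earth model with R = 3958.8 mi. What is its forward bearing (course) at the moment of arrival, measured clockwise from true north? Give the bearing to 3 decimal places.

final bearing 108.171°

δ = 4535.9/3958.8 = 1.145776 rad (65.6482°).
Converting: φ₁ = 0.277664 rad, θ = 1.727876 rad.
Applying the spherical law of cosines for sides, sin φ₂ = sin φ₁ cos δ + cos φ₁ sin δ cos θ = -0.024032, so φ₂ = -1.377°.
Δλ = atan2( sin θ sin δ cos φ₁ , cos δ − sin φ₁ sin φ₂ ) = atan2(0.865350, 0.418926) = 1.119940 rad = 64.168°.
λ₂ = -113.429° + 64.168° = -49.261°.
The forward bearing on arrival equals the back-azimuth from the destination plus 180°.
Back-azimuth from P₂ (-1.377°, -49.261°) to P₁ (15.909°, -113.429°), with Δλ' = λ₁ − λ₂ = -64.168°: atan2( sin Δλ' cos φ₁ , cos φ₂ sin φ₁ − sin φ₂ cos φ₁ cos Δλ' ) = 288.171°.
Final bearing = (288.171° + 180°) mod 360° = 108.171°.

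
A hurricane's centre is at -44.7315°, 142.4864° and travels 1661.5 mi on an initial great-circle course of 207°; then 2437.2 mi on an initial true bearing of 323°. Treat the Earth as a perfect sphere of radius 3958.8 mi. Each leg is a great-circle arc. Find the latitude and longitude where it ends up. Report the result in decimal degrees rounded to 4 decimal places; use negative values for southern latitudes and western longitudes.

Apply the spherical direct solution leg by leg, carrying full precision between legs.
Leg 1: from (-44.7315°, 142.4864°), δ = 1661.5/3958.8 = 0.419698 rad, θ = 207° → φ = -64.2418°, λ = 117.2920°.
Leg 2: from (-64.2418°, 117.2920°), δ = 2437.2/3958.8 = 0.615641 rad, θ = 323° → φ = -32.3342°, λ = 93.0046°.

latitude -32.3342°, longitude 93.0046°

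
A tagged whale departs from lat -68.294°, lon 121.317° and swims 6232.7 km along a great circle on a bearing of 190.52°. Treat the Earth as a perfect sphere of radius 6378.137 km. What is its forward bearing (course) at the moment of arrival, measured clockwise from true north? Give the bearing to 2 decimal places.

final bearing 353.21°

Central angle δ = d/R = 0.977198 rad.
With φ₁ = -68.294° = -1.191955 rad and θ = 190.52° = 3.325201 rad:
Destination latitude: φ₂ = arcsin( sin φ₁ cos δ + cos φ₁ sin δ cos θ ) = arcsin(-0.821109) = -55.196°.
Then Δλ = atan2(-0.055974, -0.203540) = -2.873223 rad, from sin θ sin δ cos φ₁ over cos δ − sin φ₁ sin φ₂.
Hence λ₂ = 121.317° + -164.624° = -43.307°.
The forward bearing on arrival equals the back-azimuth from the destination plus 180°.
Back-azimuth from P₂ (-55.20°, -43.31°) to P₁ (-68.29°, 121.32°), with Δλ' = λ₁ − λ₂ = 164.62°: atan2( sin Δλ' cos φ₁ , cos φ₂ sin φ₁ − sin φ₂ cos φ₁ cos Δλ' ) = 173.21°.
Final bearing = (173.21° + 180°) mod 360° = 353.21°.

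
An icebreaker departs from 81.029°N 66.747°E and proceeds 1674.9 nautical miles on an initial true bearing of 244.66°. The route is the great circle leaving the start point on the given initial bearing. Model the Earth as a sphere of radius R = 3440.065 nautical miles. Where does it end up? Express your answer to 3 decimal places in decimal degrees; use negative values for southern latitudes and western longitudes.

Angular distance δ = d/R = 1674.9 / 3440.065 = 0.486880 rad.
With φ₁ = 81.029° = 1.414223 rad and θ = 244.66° = 4.270123 rad:
Destination latitude: φ₂ = arcsin( sin φ₁ cos δ + cos φ₁ sin δ cos θ ) = arcsin(0.841761) = 57.327°.
Then Δλ = atan2(-0.065938, 0.052333) = -0.899925 rad, from sin θ sin δ cos φ₁ over cos δ − sin φ₁ sin φ₂.
Hence λ₂ = 66.747° + -51.562° = 15.185°.

latitude 57.327°, longitude 15.185°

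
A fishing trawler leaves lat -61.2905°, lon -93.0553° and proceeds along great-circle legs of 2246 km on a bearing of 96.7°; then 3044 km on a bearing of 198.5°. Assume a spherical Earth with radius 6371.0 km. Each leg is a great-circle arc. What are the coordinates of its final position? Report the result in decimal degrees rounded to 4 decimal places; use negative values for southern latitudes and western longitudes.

Apply the spherical direct solution leg by leg, carrying full precision between legs.
Leg 1: from (-61.2905°, -93.0553°), δ = 2246/6371 = 0.352535 rad, θ = 96.7° → φ = -57.4028°, λ = -53.5215°.
Leg 2: from (-57.4028°, -53.5215°), δ = 3044/6371 = 0.477790 rad, θ = 198.5° → φ = -79.4353°, λ = -106.2503°.

latitude -79.4353°, longitude -106.2503°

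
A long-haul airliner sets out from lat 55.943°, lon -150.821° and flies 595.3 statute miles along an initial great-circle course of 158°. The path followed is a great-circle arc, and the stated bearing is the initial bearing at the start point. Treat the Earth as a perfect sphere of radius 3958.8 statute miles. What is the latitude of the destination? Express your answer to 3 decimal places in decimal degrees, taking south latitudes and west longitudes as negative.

latitude 47.846°

The arc subtends δ = 595.3/3958.8 = 0.150374 rad at the centre.
Converting: φ₁ = 0.976390 rad, θ = 2.757620 rad.
Applying the spherical law of cosines for sides, sin φ₂ = sin φ₁ cos δ + cos φ₁ sin δ cos θ = 0.741346, so φ₂ = 47.846°.
Then Δλ = atan2(0.031428, 0.374525) = 0.083717 rad, from sin θ sin δ cos φ₁ over cos δ − sin φ₁ sin φ₂.
λ₂ = λ₁ + Δλ = -146.024°.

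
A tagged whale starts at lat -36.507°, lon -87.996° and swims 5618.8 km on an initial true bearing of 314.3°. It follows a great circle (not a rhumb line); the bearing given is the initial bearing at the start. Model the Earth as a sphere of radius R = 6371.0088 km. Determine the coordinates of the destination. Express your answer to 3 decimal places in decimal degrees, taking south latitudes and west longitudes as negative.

latitude 3.164°, longitude -121.592°

The arc subtends δ = 5618.8/6371.0088 = 0.881933 rad at the centre.
Start latitude φ₁ = -0.637167 rad; initial bearing θ = 5.485570 rad.
Destination latitude: φ₂ = arcsin( sin φ₁ cos δ + cos φ₁ sin δ cos θ ) = arcsin(0.055196) = 3.164°.
For the longitude increment, Δλ = atan2( sin θ sin δ cos φ₁, cos δ − sin φ₁ sin φ₂ ) = atan2(-0.444085, 0.668498) = -33.596°.
λ₂ = λ₁ + Δλ = -121.592°.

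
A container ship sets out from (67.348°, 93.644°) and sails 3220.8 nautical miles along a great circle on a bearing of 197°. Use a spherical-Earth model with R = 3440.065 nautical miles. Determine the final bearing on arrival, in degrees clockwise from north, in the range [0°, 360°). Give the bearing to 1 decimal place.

The arc subtends δ = 3220.8/3440.065 = 0.936261 rad at the centre.
With φ₁ = 67.348° = 1.175444 rad and θ = 197° = 3.438299 rad:
sin φ₂ = sin φ₁ cos δ + cos φ₁ sin δ cos θ = (0.922861)(0.592803) + (0.385133)(0.805347)(-0.956305) = 0.250462
φ₂ = asin(0.250462) = 0.253157 rad = 14.505°.
Then Δλ = atan2(-0.090684, 0.361662) = -0.245677 rad, from sin θ sin δ cos φ₁ over cos δ − sin φ₁ sin φ₂.
Hence λ₂ = 93.644° + -14.076° = 79.568°.
The forward bearing on arrival equals the back-azimuth from the destination plus 180°.
Back-azimuth from P₂ (14.5°, 79.6°) to P₁ (67.3°, 93.6°), with Δλ' = λ₁ − λ₂ = 14.1°: atan2( sin Δλ' cos φ₁ , cos φ₂ sin φ₁ − sin φ₂ cos φ₁ cos Δλ' ) = 6.7°.
Final bearing = (6.7° + 180°) mod 360° = 186.7°.

final bearing 186.7°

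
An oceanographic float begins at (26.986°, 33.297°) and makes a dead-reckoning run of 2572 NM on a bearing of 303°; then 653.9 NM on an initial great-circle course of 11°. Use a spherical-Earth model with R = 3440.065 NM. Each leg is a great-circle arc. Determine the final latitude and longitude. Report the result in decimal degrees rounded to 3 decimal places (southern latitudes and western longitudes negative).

Apply the spherical direct solution leg by leg, carrying full precision between legs.
Leg 1: from (26.986°, 33.297°), δ = 2572/3440.065 = 0.747660 rad, θ = 303° → φ = 41.509°, λ = -16.297°.
Leg 2: from (41.509°, -16.297°), δ = 653.9/3440.065 = 0.190084 rad, θ = 11° → φ = 52.156°, λ = -12.929°.

latitude 52.156°, longitude -12.929°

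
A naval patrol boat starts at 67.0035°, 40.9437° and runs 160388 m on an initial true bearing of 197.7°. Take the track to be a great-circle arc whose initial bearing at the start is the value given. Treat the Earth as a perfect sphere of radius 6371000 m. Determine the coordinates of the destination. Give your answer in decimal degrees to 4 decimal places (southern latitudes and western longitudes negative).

Central angle δ = d/R = 0.025175 rad.
Start latitude φ₁ = 1.169432 rad; initial bearing θ = 3.450516 rad.
Applying the spherical law of cosines for sides, sin φ₂ = sin φ₁ cos δ + cos φ₁ sin δ cos θ = 0.910868, so φ₂ = 65.6256°.
Then Δλ = atan2(-0.002990, 0.161203) = -0.018545 rad, from sin θ sin δ cos φ₁ over cos δ − sin φ₁ sin φ₂.
λ₂ = 40.9437° + -1.0626° = 39.8811°.

latitude 65.6256°, longitude 39.8811°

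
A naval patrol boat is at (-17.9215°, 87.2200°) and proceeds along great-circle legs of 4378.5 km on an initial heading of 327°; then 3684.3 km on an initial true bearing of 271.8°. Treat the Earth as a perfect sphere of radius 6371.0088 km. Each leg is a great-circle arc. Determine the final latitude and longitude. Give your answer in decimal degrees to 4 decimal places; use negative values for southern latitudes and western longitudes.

Apply the spherical direct solution leg by leg, carrying full precision between legs.
Leg 1: from (-17.9215°, 87.2200°), δ = 4378.5/6371.0088 = 0.687254 rad, θ = 327° → φ = 15.5685°, λ = 66.2003°.
Leg 2: from (15.5685°, 66.2003°), δ = 3684.3/6371.0088 = 0.578291 rad, θ = 271.8° → φ = 13.9626°, λ = 31.9397°.

latitude 13.9626°, longitude 31.9397°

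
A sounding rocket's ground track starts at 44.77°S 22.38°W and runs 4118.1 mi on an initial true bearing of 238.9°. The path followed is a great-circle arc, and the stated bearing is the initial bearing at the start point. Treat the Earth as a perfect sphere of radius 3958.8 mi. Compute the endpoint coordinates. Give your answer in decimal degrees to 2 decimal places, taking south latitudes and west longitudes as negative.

δ = 4118.1/3958.8 = 1.040239 rad (59.6013°).
With φ₁ = -44.77° = -0.781384 rad and θ = 238.9° = 4.169592 rad:
sin φ₂ = sin φ₁ cos δ + cos φ₁ sin δ cos θ = (-0.704263)(0.506014) + (0.709940)(0.862525)(-0.516533) = -0.672661
φ₂ = asin(-0.672661) = -0.737799 rad = -42.27°.
Δλ = atan2( sin θ sin δ cos φ₁ , cos δ − sin φ₁ sin φ₂ ) = atan2(-0.524327, 0.032284) = -1.509302 rad = -86.48°.
Hence λ₂ = -22.38° + -86.48° = -108.86°.

latitude -42.27°, longitude -108.86°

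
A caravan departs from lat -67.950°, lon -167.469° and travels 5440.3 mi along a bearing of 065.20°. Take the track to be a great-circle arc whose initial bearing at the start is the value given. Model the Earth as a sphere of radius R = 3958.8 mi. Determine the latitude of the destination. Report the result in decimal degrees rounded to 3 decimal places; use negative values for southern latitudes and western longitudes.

latitude -1.523°

The arc subtends δ = 5440.3/3958.8 = 1.374230 rad at the centre.
Converting: φ₁ = -1.185951 rad, θ = 1.137955 rad.
sin φ₂ = sin φ₁ cos δ + cos φ₁ sin δ cos θ = (-0.926857)(0.195303) + (0.375416)(0.980743)(0.419452) = -0.026582
φ₂ = asin(-0.026582) = -0.026585 rad = -1.523°.
Then Δλ = atan2(0.334231, 0.170666) = 1.098687 rad, from sin θ sin δ cos φ₁ over cos δ − sin φ₁ sin φ₂.
λ₂ = -167.469° + 62.950° = -104.519°.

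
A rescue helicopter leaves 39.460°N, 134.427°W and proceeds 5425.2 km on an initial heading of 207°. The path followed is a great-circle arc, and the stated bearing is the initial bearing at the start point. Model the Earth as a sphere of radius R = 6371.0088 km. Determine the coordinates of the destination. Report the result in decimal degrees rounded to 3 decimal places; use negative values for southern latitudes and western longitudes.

latitude -5.671°, longitude -154.500°

Angular distance δ = d/R = 5425.2 / 6371.0088 = 0.851545 rad.
With φ₁ = 39.460° = 0.688707 rad and θ = 207° = 3.612832 rad:
Applying the spherical law of cosines for sides, sin φ₂ = sin φ₁ cos δ + cos φ₁ sin δ cos θ = -0.098813, so φ₂ = -5.671°.
For the longitude increment, Δλ = atan2( sin θ sin δ cos φ₁, cos δ − sin φ₁ sin φ₂ ) = atan2(-0.263690, 0.721621) = -20.073°.
λ₂ = -134.427° + -20.073° = -154.500°.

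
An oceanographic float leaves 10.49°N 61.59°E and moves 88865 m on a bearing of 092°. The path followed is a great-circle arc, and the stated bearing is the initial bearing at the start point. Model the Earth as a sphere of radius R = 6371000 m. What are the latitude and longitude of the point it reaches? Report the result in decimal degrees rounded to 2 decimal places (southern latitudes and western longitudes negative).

The arc subtends δ = 88865/6371000 = 0.013948 rad at the centre.
With φ₁ = 10.49° = 0.183085 rad and θ = 92° = 1.605703 rad:
sin φ₂ = sin φ₁ cos δ + cos φ₁ sin δ cos θ = (0.182064)(0.999903) + (0.983287)(0.013948)(-0.034899) = 0.181568
φ₂ = asin(0.181568) = 0.182580 rad = 10.46°.
Then Δλ = atan2(0.013706, 0.966846) = 0.014175 rad, from sin θ sin δ cos φ₁ over cos δ − sin φ₁ sin φ₂.
Hence λ₂ = 61.59° + 0.81° = 62.40°.

latitude 10.46°, longitude 62.40°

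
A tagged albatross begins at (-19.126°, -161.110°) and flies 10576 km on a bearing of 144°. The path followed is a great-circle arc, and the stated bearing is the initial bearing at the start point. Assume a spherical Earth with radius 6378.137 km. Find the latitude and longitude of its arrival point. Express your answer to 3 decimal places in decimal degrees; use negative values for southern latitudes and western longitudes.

Central angle δ = d/R = 1.658164 rad.
With φ₁ = -19.126° = -0.333812 rad and θ = 144° = 2.513274 rad:
Applying the spherical law of cosines for sides, sin φ₂ = sin φ₁ cos δ + cos φ₁ sin δ cos θ = -0.732855, so φ₂ = -47.126°.
Δλ = atan2( sin θ sin δ cos φ₁ , cos δ − sin φ₁ sin φ₂ ) = atan2(0.553222, -0.327374) = 2.105135 rad = 120.615°.
Hence λ₂ = -161.110° + 120.615° = -40.495°.

latitude -47.126°, longitude -40.495°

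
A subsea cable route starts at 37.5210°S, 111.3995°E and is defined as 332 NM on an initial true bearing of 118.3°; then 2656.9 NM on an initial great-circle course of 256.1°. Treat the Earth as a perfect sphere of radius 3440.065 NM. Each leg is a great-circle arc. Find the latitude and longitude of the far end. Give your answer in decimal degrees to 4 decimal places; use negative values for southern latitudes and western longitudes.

Apply the spherical direct solution leg by leg, carrying full precision between legs.
Leg 1: from (-37.5210°, 111.3995°), δ = 332/3440.065 = 0.096510 rad, θ = 118.3° → φ = -39.9748°, λ = 117.7560°.
Leg 2: from (-39.9748°, 117.7560°), δ = 2656.9/3440.065 = 0.772340 rad, θ = 256.1° → φ = -36.0604°, λ = 60.8340°.

latitude -36.0604°, longitude 60.8340°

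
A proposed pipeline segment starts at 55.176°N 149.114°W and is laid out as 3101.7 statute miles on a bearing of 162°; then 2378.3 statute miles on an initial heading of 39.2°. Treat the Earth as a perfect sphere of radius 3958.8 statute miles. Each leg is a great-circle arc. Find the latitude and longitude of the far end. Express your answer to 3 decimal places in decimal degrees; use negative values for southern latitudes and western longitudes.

Apply the spherical direct solution leg by leg, carrying full precision between legs.
Leg 1: from (55.176°, -149.114°), δ = 3101.7/3958.8 = 0.783495 rad, θ = 162° → φ = 11.436°, λ = -136.258°.
Leg 2: from (11.436°, -136.258°), δ = 2378.3/3958.8 = 0.600763 rad, θ = 39.2° → φ = 36.364°, λ = -109.920°.

latitude 36.364°, longitude -109.920°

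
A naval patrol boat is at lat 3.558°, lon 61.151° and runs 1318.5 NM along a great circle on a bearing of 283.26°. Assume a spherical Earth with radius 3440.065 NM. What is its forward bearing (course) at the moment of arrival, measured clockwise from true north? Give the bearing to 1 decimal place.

final bearing 281.0°

δ = 1318.5/3440.065 = 0.383278 rad (21.9602°).
Converting: φ₁ = 0.062099 rad, θ = 4.943820 rad.
sin φ₂ = sin φ₁ cos δ + cos φ₁ sin δ cos θ = (0.062059)(0.927444) + (0.998072)(0.373962)(0.229370) = 0.143167
φ₂ = asin(0.143167) = 0.143660 rad = 8.231°.
For the longitude increment, Δλ = atan2( sin θ sin δ cos φ₁, cos δ − sin φ₁ sin φ₂ ) = atan2(-0.363291, 0.918559) = -21.579°.
Hence λ₂ = 61.151° + -21.579° = 39.572°.
The forward bearing on arrival equals the back-azimuth from the destination plus 180°.
Back-azimuth from P₂ (8.2°, 39.6°) to P₁ (3.6°, 61.2°), with Δλ' = λ₁ − λ₂ = 21.6°: atan2( sin Δλ' cos φ₁ , cos φ₂ sin φ₁ − sin φ₂ cos φ₁ cos Δλ' ) = 101.0°.
Final bearing = (101.0° + 180°) mod 360° = 281.0°.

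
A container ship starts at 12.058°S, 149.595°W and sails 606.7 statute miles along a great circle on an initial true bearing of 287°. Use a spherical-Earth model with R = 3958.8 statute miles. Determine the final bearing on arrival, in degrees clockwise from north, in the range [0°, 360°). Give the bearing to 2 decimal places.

The arc subtends δ = 606.7/3958.8 = 0.153254 rad at the centre.
Converting: φ₁ = -0.210452 rad, θ = 5.009095 rad.
Destination latitude: φ₂ = arcsin( sin φ₁ cos δ + cos φ₁ sin δ cos θ ) = arcsin(-0.162806) = -9.370°.
For the longitude increment, Δλ = atan2( sin θ sin δ cos φ₁, cos δ − sin φ₁ sin φ₂ ) = atan2(-0.142763, 0.954269) = -8.509°.
λ₂ = λ₁ + Δλ = -158.104°.
The forward bearing on arrival equals the back-azimuth from the destination plus 180°.
Back-azimuth from P₂ (-9.37°, -158.10°) to P₁ (-12.06°, -149.59°), with Δλ' = λ₁ − λ₂ = 8.51°: atan2( sin Δλ' cos φ₁ , cos φ₂ sin φ₁ − sin φ₂ cos φ₁ cos Δλ' ) = 108.59°.
Final bearing = (108.59° + 180°) mod 360° = 288.59°.

final bearing 288.59°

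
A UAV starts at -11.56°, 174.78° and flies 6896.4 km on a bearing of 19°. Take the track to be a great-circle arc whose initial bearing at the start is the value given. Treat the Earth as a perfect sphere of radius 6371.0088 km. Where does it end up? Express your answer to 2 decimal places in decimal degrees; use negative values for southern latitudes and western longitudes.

The arc subtends δ = 6896.4/6371.0088 = 1.082466 rad at the centre.
Converting: φ₁ = -0.201760 rad, θ = 0.331613 rad.
Applying the spherical law of cosines for sides, sin φ₂ = sin φ₁ cos δ + cos φ₁ sin δ cos θ = 0.724051, so φ₂ = 46.39°.
Δλ = atan2( sin θ sin δ cos φ₁ , cos δ − sin φ₁ sin φ₂ ) = atan2(0.281683, 0.614248) = 0.429968 rad = 24.64°.
λ₂ = 174.78° + 24.64° = 199.42°, normalized to (−180°, 180°] → -160.58°.

latitude 46.39°, longitude -160.58°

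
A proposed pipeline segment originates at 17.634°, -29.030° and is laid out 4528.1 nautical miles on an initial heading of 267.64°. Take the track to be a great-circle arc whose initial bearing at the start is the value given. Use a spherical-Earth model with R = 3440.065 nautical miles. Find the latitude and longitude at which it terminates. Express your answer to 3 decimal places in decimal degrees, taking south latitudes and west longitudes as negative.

latitude 2.195°, longitude -104.422°

The arc subtends δ = 4528.1/3440.065 = 1.316283 rad at the centre.
Converting: φ₁ = 0.307771 rad, θ = 4.671199 rad.
Destination latitude: φ₂ = arcsin( sin φ₁ cos δ + cos φ₁ sin δ cos θ ) = arcsin(0.038292) = 2.195°.
For the longitude increment, Δλ = atan2( sin θ sin δ cos φ₁, cos δ − sin φ₁ sin φ₂ ) = atan2(-0.921528, 0.240174) = -75.392°.
λ₂ = -29.030° + -75.392° = -104.422°.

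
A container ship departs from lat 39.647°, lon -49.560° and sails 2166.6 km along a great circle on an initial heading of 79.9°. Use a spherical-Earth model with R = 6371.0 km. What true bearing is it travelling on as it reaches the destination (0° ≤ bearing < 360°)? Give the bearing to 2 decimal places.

final bearing 96.44°

The arc subtends δ = 2166.6/6371 = 0.340072 rad at the centre.
With φ₁ = 39.647° = 0.691971 rad and θ = 79.9° = 1.394518 rad:
sin φ₂ = sin φ₁ cos δ + cos φ₁ sin δ cos θ = (0.638056)(0.942731) + (0.769990)(0.333555)(0.175367) = 0.646555
φ₂ = asin(0.646555) = 0.703060 rad = 40.282°.
Then Δλ = atan2(0.252854, 0.530192) = 0.445006 rad, from sin θ sin δ cos φ₁ over cos δ − sin φ₁ sin φ₂.
Hence λ₂ = -49.560° + 25.497° = -24.063°.
The forward bearing on arrival equals the back-azimuth from the destination plus 180°.
Back-azimuth from P₂ (40.28°, -24.06°) to P₁ (39.65°, -49.56°), with Δλ' = λ₁ − λ₂ = -25.50°: atan2( sin Δλ' cos φ₁ , cos φ₂ sin φ₁ − sin φ₂ cos φ₁ cos Δλ' ) = 276.44°.
Final bearing = (276.44° + 180°) mod 360° = 96.44°.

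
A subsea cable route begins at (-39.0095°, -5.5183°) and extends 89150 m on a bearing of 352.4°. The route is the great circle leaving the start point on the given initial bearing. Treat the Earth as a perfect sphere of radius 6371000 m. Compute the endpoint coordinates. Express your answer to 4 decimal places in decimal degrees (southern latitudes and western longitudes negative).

δ = 89150/6371000 = 0.013993 rad (0.8017°).
Start latitude φ₁ = -0.680844 rad; initial bearing θ = 6.150540 rad.
Destination latitude: φ₂ = arcsin( sin φ₁ cos δ + cos φ₁ sin δ cos θ ) = arcsin(-0.618610) = -38.2147°.
Then Δλ = atan2(-0.001438, 0.610518) = -0.002355 rad, from sin θ sin δ cos φ₁ over cos δ − sin φ₁ sin φ₂.
λ₂ = λ₁ + Δλ = -5.6533°.

latitude -38.2147°, longitude -5.6533°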